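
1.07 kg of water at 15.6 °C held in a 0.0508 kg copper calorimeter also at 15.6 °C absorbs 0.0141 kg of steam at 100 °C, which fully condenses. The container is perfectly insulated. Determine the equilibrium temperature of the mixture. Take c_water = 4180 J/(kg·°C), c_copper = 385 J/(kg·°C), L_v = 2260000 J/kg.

T_f ≈ 23.7 °C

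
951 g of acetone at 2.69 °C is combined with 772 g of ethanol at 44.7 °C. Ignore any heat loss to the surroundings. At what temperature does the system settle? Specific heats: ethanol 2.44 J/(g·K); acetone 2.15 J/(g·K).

T_f ≈ 22.8 °C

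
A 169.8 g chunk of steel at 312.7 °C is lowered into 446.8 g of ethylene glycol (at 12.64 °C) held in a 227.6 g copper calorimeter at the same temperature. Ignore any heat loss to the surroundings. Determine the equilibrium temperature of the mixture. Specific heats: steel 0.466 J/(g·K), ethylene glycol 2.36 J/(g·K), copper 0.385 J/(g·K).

Heat gained plus heat lost sum to zero:
169.8×0.466×(T − 312.7) + 446.8×2.36×(T − 12.64) + 227.6×0.385×(T − 12.64) = 0
1221.2 T = 39179
T = 39179 / 1221.2 = 32.1 °C

T_f ≈ 32.1 °C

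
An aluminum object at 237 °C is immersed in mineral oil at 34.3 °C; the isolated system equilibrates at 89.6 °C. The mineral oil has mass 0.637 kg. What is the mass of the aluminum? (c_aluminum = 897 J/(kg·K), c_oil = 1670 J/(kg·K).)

m ≈ 0.445 kg

Energy conservation, ΣQ = 0:
m×897×(89.6 − 237) + 0.637×1670×(89.6 − 34.3) = 0
-132218 m = -58828
m = -58828/-132218 ≈ 0.4449 kg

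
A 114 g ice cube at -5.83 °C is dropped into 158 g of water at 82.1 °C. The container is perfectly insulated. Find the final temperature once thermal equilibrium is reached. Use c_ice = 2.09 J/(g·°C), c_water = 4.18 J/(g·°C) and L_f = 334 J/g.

T_f ≈ 13.0 °C

Let T be the final temperature. ΣQ_i = 0:
warm ice to 0 °C: 114×2.09×(0 − (-5.83)) = 1389.1
  fusion: m_ice L_f = 114×334 = 38076
  meltwater 0→T: 114×4.18×T = 476.52 T
  water cools: 158×4.18×(T − 82.1) = 660.44(T − 82.1)
1137 T = 54222 − 39465 = 14757
T ≈ 12.98 °C — above 0 °C, consistent with complete melting.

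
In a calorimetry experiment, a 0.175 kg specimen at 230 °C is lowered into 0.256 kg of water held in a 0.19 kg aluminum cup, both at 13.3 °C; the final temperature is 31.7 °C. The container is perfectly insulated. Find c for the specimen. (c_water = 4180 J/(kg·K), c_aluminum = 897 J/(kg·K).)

Heat gained plus heat lost sum to zero:
0.175×c×(31.7 − 230) + 0.256×4180×(31.7 − 13.3) + 0.19×897×(31.7 − 13.3) = 0
-34.7 c = -22825
c = -22825/-34.7 ≈ 657.7 J/(kg·K)

c ≈ 658 J/(kg·K)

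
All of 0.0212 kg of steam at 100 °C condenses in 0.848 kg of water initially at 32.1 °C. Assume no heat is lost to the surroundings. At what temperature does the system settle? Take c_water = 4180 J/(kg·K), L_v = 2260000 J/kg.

T_f ≈ 46.9 °C

Let T be the final temperature. ΣQ_i = 0:
latent heat released on condensation: 0.0212×2260000 = 47912; condensed water 100 °C→T: 88.62(T − 100); water warms: 0.848×4180×(T − 32.1) = 3544.6(T − 32.1)
3633.3 T = 47912 + 8861.6 + 113783 = 170557
T ≈ 46.94 °C, under the boiling point, so the assumption holds.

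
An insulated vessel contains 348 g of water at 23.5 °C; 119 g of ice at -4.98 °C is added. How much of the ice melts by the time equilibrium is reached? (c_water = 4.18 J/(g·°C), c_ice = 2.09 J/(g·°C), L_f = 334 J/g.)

m_melted ≈ 98.6 g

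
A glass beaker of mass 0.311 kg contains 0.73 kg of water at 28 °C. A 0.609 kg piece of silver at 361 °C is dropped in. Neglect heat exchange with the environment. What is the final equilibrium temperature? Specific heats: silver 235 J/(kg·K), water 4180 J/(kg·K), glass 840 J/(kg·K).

T_f ≈ 41.8 °C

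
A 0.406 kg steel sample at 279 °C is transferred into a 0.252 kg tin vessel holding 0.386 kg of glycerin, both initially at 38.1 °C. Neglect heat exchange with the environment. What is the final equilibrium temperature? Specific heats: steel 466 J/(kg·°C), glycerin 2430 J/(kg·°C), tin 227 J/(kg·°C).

T_f ≈ 76.6 °C

T_f = Σ m_i c_i T_i / Σ m_i c_i:
T_f = (189.2×279 + 937.98×38.1 + 57.2×38.1) / (189.2 + 937.98 + 57.2)
    = 90702 / 1184.4 ≈ 76.58 °C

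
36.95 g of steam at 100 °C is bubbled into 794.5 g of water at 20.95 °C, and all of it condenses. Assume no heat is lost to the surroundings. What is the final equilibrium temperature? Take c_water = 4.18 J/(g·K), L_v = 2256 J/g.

T_f ≈ 48.4 °C

Sum of m c ΔT and latent-heat terms is zero:
latent heat released on condensation: 36.95·2256 = 83359; condensate cools 100→T: 36.95·4.18·(T − 100) = 154.45(T − 100); original water: 3321(T − 20.95)
3475.5 T = 83359 + 15445 + 69575 = 168379
T ≈ 48.45 °C, under the boiling point, so the assumption holds.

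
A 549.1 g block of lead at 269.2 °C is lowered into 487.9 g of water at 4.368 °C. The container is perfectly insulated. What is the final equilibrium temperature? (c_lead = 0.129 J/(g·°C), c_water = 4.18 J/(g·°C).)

T_f is the heat-capacity-weighted average of the initial temperatures:
T_f = (70.83·269.2 + 2039.4·4.368) / (70.83 + 2039.4)
    = 27977 / 2110.3 ≈ 13.26 °C

T_f ≈ 13.3 °C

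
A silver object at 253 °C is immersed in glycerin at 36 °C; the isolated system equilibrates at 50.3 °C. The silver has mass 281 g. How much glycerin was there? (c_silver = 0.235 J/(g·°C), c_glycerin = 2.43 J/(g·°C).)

m ≈ 385 g

|Q_silver| = |Q_glycerin|:
281·0.235·(253 − 50.3) = m·2.43·(50.3 − 36)
34.75 m = 13385  ⇒  m ≈ 385.2 g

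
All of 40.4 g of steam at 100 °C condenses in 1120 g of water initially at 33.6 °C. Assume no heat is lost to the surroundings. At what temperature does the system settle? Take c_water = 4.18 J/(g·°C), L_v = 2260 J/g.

Let T be the final temperature. ΣQ_i = 0:
steam→water at 100 °C releases m L_v = 40.4·2260 = 91304; condensate cools 100→T: 40.4·4.18·(T − 100) = 168.87(T − 100); original water: 4681.6(T − 33.6)
4850.5 T = 91304 + 16887 + 157302 = 265493
T ≈ 54.74 °C (< 100 °C, so full condensation is consistent).

T_f ≈ 54.7 °C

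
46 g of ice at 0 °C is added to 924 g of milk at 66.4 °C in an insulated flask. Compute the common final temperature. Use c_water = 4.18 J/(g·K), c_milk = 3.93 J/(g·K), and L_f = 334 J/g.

T_f ≈ 59.0 °C

Conservation of energy gives ΣQ = 0:
melt ice: 46×334 = 15364
  warm the meltwater: 192.28 T
  milk: 3631.3(T − 66.4)
3823.6 T = 241120 − 15364 = 225756
T ≈ 59.04 °C. Since T > 0 °C, the all-ice-melts assumption holds.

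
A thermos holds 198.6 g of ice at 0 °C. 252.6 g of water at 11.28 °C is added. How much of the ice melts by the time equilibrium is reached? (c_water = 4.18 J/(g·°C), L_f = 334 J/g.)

m_melted ≈ 35.7 g

Cooling the water to 0 °C releases 252.6×4.18×11.28 = 11910 J.
To melt every bit of ice: 198.6×334 = 66332 J.
Since 11910 < 66332 J, not all the ice melts; equilibrium is at 0 °C.
m_melted×334 = 11910  ⇒  m_melted ≈ 35.66 g.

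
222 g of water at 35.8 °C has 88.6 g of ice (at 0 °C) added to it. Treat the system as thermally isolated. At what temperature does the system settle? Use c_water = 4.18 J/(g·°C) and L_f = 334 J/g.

T_f ≈ 2.8 °C

Conservation of energy gives ΣQ = 0:
fusion: m_ice L_f = 88.6×334 = 29592
  warm the meltwater: 370.35 T
  water: 927.96(T − 35.8)
1298.3 T = 33221 − 29592 = 3628.6
T ≈ 2.79 °C (positive, so assuming full melt was valid).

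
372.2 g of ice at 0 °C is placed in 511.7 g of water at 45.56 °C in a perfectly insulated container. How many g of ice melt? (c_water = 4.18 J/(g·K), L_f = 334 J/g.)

Cooling the water to 0 °C releases 511.7×4.18×45.56 = 97449 J.
Fully melting the ice requires m_ice L_f = 372.2×334 = 124315 J.
97449 J < 124315 J, so only part of the ice melts and the system sits at 0 °C.
Mass melted = 97449/334 ≈ 291.8 g.

m_melted ≈ 292 g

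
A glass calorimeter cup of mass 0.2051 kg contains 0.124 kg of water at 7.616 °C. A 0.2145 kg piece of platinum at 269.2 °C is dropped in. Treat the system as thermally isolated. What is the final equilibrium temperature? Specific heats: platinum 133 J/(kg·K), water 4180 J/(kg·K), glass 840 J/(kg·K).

T_f ≈ 18.0 °C

Conservation of energy gives ΣQ = 0:
0.2145*133*(T − 269.2) + 0.124*4180*(T − 7.616) + 0.2051*840*(T − 7.616) = 0
28.53(T − 269.2) + 518.32(T − 7.616) + 172.28(T − 7.616) = 0
(28.53 + 518.32 + 172.28) T = 28.53*269.2 + 518.32*7.616 + 172.28*7.616
T ≈ 17.99 °C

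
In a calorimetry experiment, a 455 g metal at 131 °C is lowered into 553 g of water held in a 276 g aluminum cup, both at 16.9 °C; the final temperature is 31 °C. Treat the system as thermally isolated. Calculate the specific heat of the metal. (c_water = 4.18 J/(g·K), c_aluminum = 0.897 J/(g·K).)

c ≈ 0.793 J/(g·K)

Conservation of energy gives ΣQ = 0:
455×c×(31 − 131) + 553×4.18×(31 − 16.9) + 276×0.897×(31 − 16.9) = 0
-45500 c = -36083
c = -36083/-45500 ≈ 0.793 J/(g·K)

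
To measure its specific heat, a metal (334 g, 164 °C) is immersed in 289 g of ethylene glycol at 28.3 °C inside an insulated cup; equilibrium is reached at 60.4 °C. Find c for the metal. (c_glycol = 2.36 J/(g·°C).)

c ≈ 0.633 J/(g·°C)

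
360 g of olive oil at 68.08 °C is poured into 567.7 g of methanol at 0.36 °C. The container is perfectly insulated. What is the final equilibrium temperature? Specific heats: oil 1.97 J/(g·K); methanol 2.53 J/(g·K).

T_f = Σ m_i c_i T_i / Σ m_i c_i:
T_f = (709.2×68.08 + 1436.3×0.36) / (709.2 + 1436.3)
    = 48799 / 2145.5 ≈ 22.75 °C

T_f ≈ 22.7 °C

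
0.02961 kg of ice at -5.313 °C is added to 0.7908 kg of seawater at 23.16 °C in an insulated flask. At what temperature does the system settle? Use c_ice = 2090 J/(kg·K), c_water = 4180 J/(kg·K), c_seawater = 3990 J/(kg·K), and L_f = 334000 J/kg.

Taking heat into each body as positive, Σ m c ΔT = 0:
ice -5.313→0 °C: 0.02961·2090·5.313 = 328.79; latent heat to melt: 0.02961·334000 = 9889.7; warm the meltwater: 123.77 T; seawater: 3155.3(T − 23.16)
3279.1 T = 73077 − 10219 = 62858
T ≈ 19.17 °C — above 0 °C, consistent with complete melting.

T_f ≈ 19.2 °C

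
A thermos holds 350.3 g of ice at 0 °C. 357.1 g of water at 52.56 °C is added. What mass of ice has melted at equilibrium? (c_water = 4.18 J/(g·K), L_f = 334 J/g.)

m_melted ≈ 235 g

Heat available from the water dropping to 0 °C: 357.1·4.18·52.56 = 78455 J.
To melt every bit of ice: 350.3·334 = 117000 J.
78455 J < 117000 J, so only part of the ice melts and the system sits at 0 °C.
m_melt = 78455 / L_f = 234.9 g.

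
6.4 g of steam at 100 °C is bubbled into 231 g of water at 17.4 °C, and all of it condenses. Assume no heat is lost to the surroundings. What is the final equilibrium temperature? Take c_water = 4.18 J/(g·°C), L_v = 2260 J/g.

T_f ≈ 34.2 °C

Energy balance with sensible and latent terms:
condense steam: −6.4×2260 = −14464; condensate cools 100→T: 6.4×4.18×(T − 100) = 26.75(T − 100); water warms: 231×4.18×(T − 17.4) = 965.58(T − 17.4)
992.33 T = 14464 + 2675.2 + 16801 = 33940
T ≈ 34.20 °C — below 100 °C, confirming all the steam condensed.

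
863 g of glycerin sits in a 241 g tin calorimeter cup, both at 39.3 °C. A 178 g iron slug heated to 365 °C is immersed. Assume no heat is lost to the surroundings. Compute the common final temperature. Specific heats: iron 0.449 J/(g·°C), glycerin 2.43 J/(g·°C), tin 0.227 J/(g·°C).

T_f ≈ 51.0 °C

Taking heat into each body as positive, Σ m c ΔT = 0:
178×0.449×(T − 365) + 863×2.43×(T − 39.3) + 241×0.227×(T − 39.3) = 0
79.92(T − 365) + 2097.1(T − 39.3) + 54.71(T − 39.3) = 0
(79.92 + 2097.1 + 54.71) T = 79.92×365 + 2097.1×39.3 + 54.71×39.3
T ≈ 50.96 °C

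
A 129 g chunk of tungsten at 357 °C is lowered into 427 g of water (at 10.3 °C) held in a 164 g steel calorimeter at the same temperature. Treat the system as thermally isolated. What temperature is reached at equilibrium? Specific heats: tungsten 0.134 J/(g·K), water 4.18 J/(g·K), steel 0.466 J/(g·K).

T_f = Σ m_i c_i T_i / Σ m_i c_i:
T_f = (17.29×357 + 1784.9×10.3 + 76.42×10.3) / (17.29 + 1784.9 + 76.42)
    = 25342 / 1878.6 ≈ 13.49 °C

T_f ≈ 13.5 °C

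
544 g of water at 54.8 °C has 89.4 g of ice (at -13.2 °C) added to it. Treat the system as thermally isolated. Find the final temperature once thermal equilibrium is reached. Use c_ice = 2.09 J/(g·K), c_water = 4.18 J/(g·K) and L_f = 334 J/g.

T_f ≈ 34.9 °C

Taking heat into each body as positive, Σ m c ΔT = 0:
ice -13.2→0 °C: 89.4·2.09·13.2 = 2466.4; fusion: m_ice L_f = 89.4·334 = 29860; warm the meltwater: 373.69 T; water: 2273.9(T − 54.8)
2647.6 T = 124611 − 32326 = 92285
T ≈ 34.86 °C — above 0 °C, consistent with complete melting.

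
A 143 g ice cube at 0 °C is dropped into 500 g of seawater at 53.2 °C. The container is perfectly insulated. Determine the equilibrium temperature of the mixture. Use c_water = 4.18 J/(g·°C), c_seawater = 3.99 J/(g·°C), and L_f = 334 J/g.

T_f ≈ 22.5 °C

Conservation of energy gives ΣQ = 0:
fusion: m_ice L_f = 143×334 = 47762; meltwater 0→T: 143×4.18×T = 597.74 T; seawater: 1995(T − 53.2)
2592.7 T = 106134 − 47762 = 58372
T ≈ 22.51 °C (positive, so assuming full melt was valid).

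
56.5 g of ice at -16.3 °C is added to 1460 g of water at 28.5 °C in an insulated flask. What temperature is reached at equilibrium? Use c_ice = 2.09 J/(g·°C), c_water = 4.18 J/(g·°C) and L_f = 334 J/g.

T_f ≈ 24.2 °C

Setting the total heat transfer to zero:
ice -16.3→0 °C: 56.5·2.09·16.3 = 1924.8
  melt ice: 56.5·334 = 18871
  warm the meltwater: 236.17 T
  water: 6102.8(T − 28.5)
6339 T = 173930 − 20796 = 153134
T ≈ 24.16 °C. Since T > 0 °C, the all-ice-melts assumption holds.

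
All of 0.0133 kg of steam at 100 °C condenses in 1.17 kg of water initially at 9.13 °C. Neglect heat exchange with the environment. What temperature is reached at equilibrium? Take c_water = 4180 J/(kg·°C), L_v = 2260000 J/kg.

T_f ≈ 16.2 °C

Taking heat into each body as positive, Σ m c ΔT = 0:
condense steam: −0.0133·2260000 = −30058; condensed water 100 °C→T: 55.59(T − 100); water warms: 1.17·4180·(T − 9.13) = 4890.6(T − 9.13)
4946.2 T = 30058 + 5559.4 + 44651 = 80269
T ≈ 16.23 °C — below 100 °C, confirming all the steam condensed.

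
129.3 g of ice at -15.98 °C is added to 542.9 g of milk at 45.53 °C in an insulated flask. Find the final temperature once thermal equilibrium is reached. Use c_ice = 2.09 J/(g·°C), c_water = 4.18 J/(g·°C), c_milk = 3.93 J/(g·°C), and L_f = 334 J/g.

T_f ≈ 18.6 °C

Taking heat into each body as positive, Σ m c ΔT = 0:
warm ice to 0 °C: 129.3·2.09·(0 − (-15.98)) = 4318.4; fusion: m_ice L_f = 129.3·334 = 43186; meltwater 0→T: 129.3·4.18·T = 540.47 T; milk cools: 542.9·3.93·(T − 45.53) = 2133.6(T − 45.53)
2674.1 T = 97143 − 47505 = 49638
T ≈ 18.56 °C (positive, so assuming full melt was valid).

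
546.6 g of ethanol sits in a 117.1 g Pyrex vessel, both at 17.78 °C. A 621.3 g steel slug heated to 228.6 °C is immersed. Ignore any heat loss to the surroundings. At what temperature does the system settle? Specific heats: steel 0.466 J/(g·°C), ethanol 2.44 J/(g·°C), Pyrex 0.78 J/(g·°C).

T_f ≈ 53.4 °C

T_f = Σ m_i c_i T_i / Σ m_i c_i:
T_f = (289.53*228.6 + 1333.7*17.78 + 91.34*17.78) / (289.53 + 1333.7 + 91.34)
    = 91523 / 1714.6 ≈ 53.38 °C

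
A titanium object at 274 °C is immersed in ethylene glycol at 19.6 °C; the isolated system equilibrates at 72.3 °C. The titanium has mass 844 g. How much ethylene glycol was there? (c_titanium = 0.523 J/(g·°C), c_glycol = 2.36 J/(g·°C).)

m ≈ 716 g

Let T be the final temperature. ΣQ_i = 0:
844·0.523·(72.3 − 274) + m·2.36·(72.3 − 19.6) = 0
124.37 m = 89033
m = 89033/124.37 ≈ 715.9 g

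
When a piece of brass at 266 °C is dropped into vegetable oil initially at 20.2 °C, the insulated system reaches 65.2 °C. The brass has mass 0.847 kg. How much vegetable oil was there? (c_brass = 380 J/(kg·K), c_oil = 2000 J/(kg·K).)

|Q_brass| = |Q_oil|:
0.847×380×(266 − 65.2) = m×2000×(65.2 − 20.2)
90000 m = 64629  ⇒  m ≈ 0.7181 kg

m ≈ 0.718 kg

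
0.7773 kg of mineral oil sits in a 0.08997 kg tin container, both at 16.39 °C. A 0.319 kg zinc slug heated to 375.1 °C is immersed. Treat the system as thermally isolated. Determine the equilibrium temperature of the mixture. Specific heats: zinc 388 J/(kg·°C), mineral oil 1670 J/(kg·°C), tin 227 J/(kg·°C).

Setting the total heat transfer to zero:
0.319·388·(T − 375.1) + 0.7773·1670·(T − 16.39) + 0.08997·227·(T − 16.39) = 0
123.77(T − 375.1) + 1298.1(T − 16.39) + 20.42(T − 16.39) = 0
(123.77 + 1298.1 + 20.42) T = 123.77·375.1 + 1298.1·16.39 + 20.42·16.39
T ≈ 47.17 °C

T_f ≈ 47.2 °C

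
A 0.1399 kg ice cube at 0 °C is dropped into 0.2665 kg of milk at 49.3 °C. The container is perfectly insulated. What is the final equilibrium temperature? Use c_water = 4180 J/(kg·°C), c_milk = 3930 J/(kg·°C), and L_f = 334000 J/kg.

T_f ≈ 3.0 °C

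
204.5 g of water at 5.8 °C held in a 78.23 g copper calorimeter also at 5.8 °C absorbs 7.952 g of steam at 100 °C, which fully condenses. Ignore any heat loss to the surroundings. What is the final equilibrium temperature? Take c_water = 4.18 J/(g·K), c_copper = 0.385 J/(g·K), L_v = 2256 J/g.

Sum of m c ΔT and latent-heat terms is zero:
steam→water at 100 °C releases m L_v = 7.952×2256 = 17940
  condensate cools 100→T: 7.952×4.18×(T − 100) = 33.24(T − 100)
  original water: 854.81(T − 5.8)
  copper cup: 78.23×0.385×(T − 5.8) = 30.12(T − 5.8)
918.17 T = 17940 + 3323.9 + 5132.6 = 26396
T ≈ 28.75 °C, under the boiling point, so the assumption holds.

T_f ≈ 28.7 °C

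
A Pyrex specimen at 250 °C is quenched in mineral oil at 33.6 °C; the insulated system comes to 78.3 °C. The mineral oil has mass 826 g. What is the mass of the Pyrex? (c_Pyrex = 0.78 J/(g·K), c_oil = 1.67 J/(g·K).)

m ≈ 460 g

Net heat exchanged in the isolated system is zero:
m·0.78·(78.3 − 250) + 826·1.67·(78.3 − 33.6) = 0
-133.93 m = -61660
m = -61660/-133.93 ≈ 460.4 g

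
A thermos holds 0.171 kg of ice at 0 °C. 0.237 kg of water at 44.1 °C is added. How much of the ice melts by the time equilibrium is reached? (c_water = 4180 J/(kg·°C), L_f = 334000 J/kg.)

Cooling the water to 0 °C releases 0.237×4180×44.1 = 43688 J.
To melt every bit of ice: 0.171×334000 = 57114 J.
43688 J < 57114 J, so only part of the ice melts and the system sits at 0 °C.
Mass melted = 43688/334000 ≈ 0.1308 kg.

m_melted ≈ 0.131 kg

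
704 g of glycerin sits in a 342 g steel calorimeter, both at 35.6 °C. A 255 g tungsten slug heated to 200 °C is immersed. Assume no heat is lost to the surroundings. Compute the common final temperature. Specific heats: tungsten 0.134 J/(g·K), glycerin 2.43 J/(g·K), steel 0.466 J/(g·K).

T_f ≈ 38.5 °C

Conservation of energy gives ΣQ = 0:
255·0.134·(T − 200) + 704·2.43·(T − 35.6) + 342·0.466·(T − 35.6) = 0
34.17(T − 200) + 1710.7(T − 35.6) + 159.37(T − 35.6) = 0
1904.3 T = 73409
T = 73409 / 1904.3 = 38.5 °C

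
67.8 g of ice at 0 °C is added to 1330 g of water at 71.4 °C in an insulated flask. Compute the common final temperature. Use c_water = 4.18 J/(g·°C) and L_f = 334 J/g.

Conservation of energy gives ΣQ = 0:
melt ice: 67.8×334 = 22645
  warm the meltwater: 283.4 T
  water: 5559.4(T − 71.4)
5842.8 T = 396941 − 22645 = 374296
T ≈ 64.06 °C — above 0 °C, consistent with complete melting.

T_f ≈ 64.1 °C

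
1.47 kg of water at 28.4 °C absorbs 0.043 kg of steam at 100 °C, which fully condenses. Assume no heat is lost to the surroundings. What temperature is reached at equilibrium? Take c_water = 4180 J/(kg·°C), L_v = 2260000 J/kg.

T_f ≈ 45.8 °C

Conservation of energy gives ΣQ = 0:
latent heat released on condensation: 0.043·2260000 = 97180
  condensate cools 100→T: 0.043·4180·(T − 100) = 179.74(T − 100)
  water warms: 1.47·4180·(T − 28.4) = 6144.6(T − 28.4)
6324.3 T = 97180 + 17974 + 174507 = 289661
T ≈ 45.80 °C, under the boiling point, so the assumption holds.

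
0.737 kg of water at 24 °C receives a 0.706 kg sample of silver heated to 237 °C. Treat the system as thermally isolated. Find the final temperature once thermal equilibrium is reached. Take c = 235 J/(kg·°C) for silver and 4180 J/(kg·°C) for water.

T_f ≈ 34.9 °C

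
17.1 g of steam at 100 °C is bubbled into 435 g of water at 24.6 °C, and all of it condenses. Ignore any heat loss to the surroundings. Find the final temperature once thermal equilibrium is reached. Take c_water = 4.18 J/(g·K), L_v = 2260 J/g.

T_f ≈ 47.9 °C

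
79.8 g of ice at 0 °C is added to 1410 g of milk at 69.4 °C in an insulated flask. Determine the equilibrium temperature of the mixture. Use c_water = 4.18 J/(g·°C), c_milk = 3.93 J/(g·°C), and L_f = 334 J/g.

T_f ≈ 60.9 °C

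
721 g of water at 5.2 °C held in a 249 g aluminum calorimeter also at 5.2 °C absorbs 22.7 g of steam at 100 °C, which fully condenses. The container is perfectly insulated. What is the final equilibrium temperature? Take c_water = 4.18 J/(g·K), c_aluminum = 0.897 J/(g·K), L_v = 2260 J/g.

T_f ≈ 23.3 °C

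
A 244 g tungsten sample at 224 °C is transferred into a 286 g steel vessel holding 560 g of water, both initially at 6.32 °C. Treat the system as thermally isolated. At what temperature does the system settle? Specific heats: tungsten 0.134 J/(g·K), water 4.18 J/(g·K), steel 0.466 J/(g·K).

Heat gained plus heat lost sum to zero:
244×0.134×(T − 224) + 560×4.18×(T − 6.32) + 286×0.466×(T − 6.32) = 0
32.7(T − 224) + 2340.8(T − 6.32) + 133.28(T − 6.32) = 0
2506.8 T = 22960
T = 22960 / 2506.8 = 9.16 °C

T_f ≈ 9.2 °C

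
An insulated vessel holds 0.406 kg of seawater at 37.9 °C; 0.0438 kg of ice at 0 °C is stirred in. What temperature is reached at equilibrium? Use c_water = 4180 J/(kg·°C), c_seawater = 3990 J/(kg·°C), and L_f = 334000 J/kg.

T_f ≈ 25.9 °C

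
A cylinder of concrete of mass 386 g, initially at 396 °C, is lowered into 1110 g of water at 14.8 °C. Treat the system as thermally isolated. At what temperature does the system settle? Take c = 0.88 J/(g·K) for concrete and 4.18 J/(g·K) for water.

T_f ≈ 40.8 °C

Conservation of energy gives ΣQ = 0:
386*0.88*(T − 396) + 1110*4.18*(T − 14.8) = 0
339.68(T − 396) + 4639.8(T − 14.8) = 0
(339.68 + 4639.8) T = 339.68*396 + 4639.8*14.8
T = 203182/4979.5 ≈ 40.80 °C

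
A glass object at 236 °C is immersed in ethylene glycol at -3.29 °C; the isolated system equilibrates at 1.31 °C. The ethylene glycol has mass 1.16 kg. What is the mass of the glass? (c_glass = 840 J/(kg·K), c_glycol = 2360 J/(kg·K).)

m ≈ 0.0639 kg

Setting the total heat transfer to zero:
m×840×(1.31 − 236) + 1.16×2360×(1.31 − (-3.29)) = 0
-197140 m = -12593
m = -12593/-197140 ≈ 0.06388 kg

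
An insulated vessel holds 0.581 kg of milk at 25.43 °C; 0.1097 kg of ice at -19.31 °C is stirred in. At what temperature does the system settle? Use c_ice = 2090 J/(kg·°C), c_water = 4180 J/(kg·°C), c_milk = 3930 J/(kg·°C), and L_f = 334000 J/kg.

Sum of m c ΔT and latent-heat terms is zero:
warm ice to 0 °C: 0.1097×2090×(0 − (-19.31)) = 4427.3
  latent heat to melt: 0.1097×334000 = 36640
  meltwater 0→T: 0.1097×4180×T = 458.55 T
  milk: 2283.3(T − 25.43)
2741.9 T = 58065 − 41067 = 16998
T ≈ 6.20 °C — above 0 °C, consistent with complete melting.

T_f ≈ 6.2 °C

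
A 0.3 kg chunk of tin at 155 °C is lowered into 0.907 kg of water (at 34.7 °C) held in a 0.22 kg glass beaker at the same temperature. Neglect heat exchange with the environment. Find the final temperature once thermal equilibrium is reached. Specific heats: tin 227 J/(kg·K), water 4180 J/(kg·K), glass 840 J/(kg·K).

Taking heat into each body as positive, Σ m c ΔT = 0:
0.3*227*(T − 155) + 0.907*4180*(T − 34.7) + 0.22*840*(T − 34.7) = 0
(68.1 + 3791.3 + 184.8) T = 68.1*155 + 3791.3*34.7 + 184.8*34.7
T = 148525/4044.2 ≈ 36.73 °C

T_f ≈ 36.7 °C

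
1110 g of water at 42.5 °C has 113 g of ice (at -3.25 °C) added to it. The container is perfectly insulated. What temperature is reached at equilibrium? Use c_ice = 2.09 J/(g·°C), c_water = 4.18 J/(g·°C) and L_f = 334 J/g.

T_f ≈ 31.0 °C

Heat gained plus heat lost sum to zero:
ice -3.25→0 °C: 113×2.09×3.25 = 767.55; fusion: m_ice L_f = 113×334 = 37742; warm the meltwater: 472.34 T; water cools: 1110×4.18×(T − 42.5) = 4639.8(T − 42.5)
5112.1 T = 197191 − 38510 = 158682
T ≈ 31.04 °C. Since T > 0 °C, the all-ice-melts assumption holds.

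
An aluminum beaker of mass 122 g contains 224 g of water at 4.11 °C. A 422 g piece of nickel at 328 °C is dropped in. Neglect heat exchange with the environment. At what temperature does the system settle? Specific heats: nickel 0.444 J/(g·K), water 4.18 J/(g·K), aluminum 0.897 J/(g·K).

With ΣQ=0 the equilibrium temperature is the m·c-weighted mean:
T_f = (187.37*328 + 936.32*4.11 + 109.43*4.11) / (187.37 + 936.32 + 109.43)
    = 65755 / 1233.1 ≈ 53.32 °C

T_f ≈ 53.3 °C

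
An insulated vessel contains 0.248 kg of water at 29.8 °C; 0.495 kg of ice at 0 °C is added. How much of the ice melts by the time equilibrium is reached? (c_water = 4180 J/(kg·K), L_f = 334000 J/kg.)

Cooling the water to 0 °C releases 0.248×4180×29.8 = 30892 J.
To melt every bit of ice: 0.495×334000 = 165330 J.
30892 J < 165330 J, so only part of the ice melts and the system sits at 0 °C.
m_melt = 30892 / L_f = 0.09249 kg.

m_melted ≈ 0.0925 kg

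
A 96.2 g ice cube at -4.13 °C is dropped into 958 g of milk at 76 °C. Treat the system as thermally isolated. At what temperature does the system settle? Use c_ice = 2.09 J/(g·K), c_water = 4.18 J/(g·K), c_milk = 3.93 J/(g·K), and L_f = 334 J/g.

T_f ≈ 60.8 °C

Heat gained plus heat lost sum to zero:
ice -4.13→0 °C: 96.2·2.09·4.13 = 830.37
  fusion: m_ice L_f = 96.2·334 = 32131
  meltwater 0→T: 96.2·4.18·T = 402.12 T
  milk cools: 958·3.93·(T − 76) = 3764.9(T − 76)
4167.1 T = 286135 − 32961 = 253174
T ≈ 60.76 °C — above 0 °C, consistent with complete melting.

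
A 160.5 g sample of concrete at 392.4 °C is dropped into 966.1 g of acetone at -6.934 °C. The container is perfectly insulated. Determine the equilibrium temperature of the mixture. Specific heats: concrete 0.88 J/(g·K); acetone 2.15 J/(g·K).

T_f ≈ 18.5 °C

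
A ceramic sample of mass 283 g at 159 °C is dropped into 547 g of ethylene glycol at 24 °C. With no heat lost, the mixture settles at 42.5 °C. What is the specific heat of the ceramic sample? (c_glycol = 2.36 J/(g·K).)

c ≈ 0.724 J/(g·K)

Heat lost by the ceramic sample = heat gained by the glycol:
283×c×(159 − 42.5) = 547×2.36×(42.5 − 24)
32970 c = 23882  ⇒  c ≈ 0.7244 J/(g·K)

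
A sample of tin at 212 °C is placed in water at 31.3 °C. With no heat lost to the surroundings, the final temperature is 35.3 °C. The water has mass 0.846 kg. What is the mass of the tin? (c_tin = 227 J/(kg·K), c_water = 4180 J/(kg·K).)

Energy conservation, ΣQ = 0:
m×227×(35.3 − 212) + 0.846×4180×(35.3 − 31.3) = 0
-40111 m = -14145
m = -14145/-40111 ≈ 0.3527 kg

m ≈ 0.353 kg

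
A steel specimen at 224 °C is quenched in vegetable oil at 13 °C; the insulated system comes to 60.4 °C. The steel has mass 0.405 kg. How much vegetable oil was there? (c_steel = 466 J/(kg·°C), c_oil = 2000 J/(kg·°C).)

m ≈ 0.326 kg

Energy conservation, ΣQ = 0:
0.405×466×(60.4 − 224) + m×2000×(60.4 − 13) = 0
94800 m = 30876
m = 30876/94800 ≈ 0.3257 kg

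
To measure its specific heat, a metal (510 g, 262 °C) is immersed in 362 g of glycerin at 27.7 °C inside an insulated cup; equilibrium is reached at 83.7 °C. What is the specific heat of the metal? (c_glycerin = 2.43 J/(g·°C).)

c ≈ 0.542 J/(g·°C)

Heat gained plus heat lost sum to zero:
510·c·(83.7 − 262) + 362·2.43·(83.7 − 27.7) = 0
-90933 c = -49261
c = -49261/-90933 ≈ 0.5417 J/(g·°C)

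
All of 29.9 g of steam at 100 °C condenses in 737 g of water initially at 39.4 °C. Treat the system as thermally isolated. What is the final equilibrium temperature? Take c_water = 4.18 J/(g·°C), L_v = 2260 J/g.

T_f ≈ 62.8 °C

Taking heat into each body as positive, Σ m c ΔT = 0:
latent heat released on condensation: 29.9×2260 = 67574
  condensed water 100 °C→T: 124.98(T − 100)
  original water: 3080.7(T − 39.4)
3205.6 T = 67574 + 12498 + 121378 = 201450
T ≈ 62.84 °C — below 100 °C, confirming all the steam condensed.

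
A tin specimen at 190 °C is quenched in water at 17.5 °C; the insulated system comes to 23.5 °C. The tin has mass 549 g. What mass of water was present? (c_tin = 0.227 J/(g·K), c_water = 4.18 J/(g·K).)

m ≈ 827 g

Heat lost by the tin = heat gained by the water:
549×0.227×(190 − 23.5) = m×4.18×(23.5 − 17.5)
25.08 m = 20750  ⇒  m ≈ 827.3 g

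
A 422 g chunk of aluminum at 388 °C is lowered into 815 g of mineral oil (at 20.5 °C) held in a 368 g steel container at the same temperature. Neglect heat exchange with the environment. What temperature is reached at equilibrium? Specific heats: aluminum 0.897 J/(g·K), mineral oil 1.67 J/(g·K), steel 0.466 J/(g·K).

T_f ≈ 93.3 °C

Heat gained plus heat lost sum to zero:
422*0.897*(T − 388) + 815*1.67*(T − 20.5) + 368*0.466*(T − 20.5) = 0
378.53(T − 388) + 1361(T − 20.5) + 171.49(T − 20.5) = 0
(378.53 + 1361 + 171.49) T = 378.53*388 + 1361*20.5 + 171.49*20.5
T ≈ 93.29 °C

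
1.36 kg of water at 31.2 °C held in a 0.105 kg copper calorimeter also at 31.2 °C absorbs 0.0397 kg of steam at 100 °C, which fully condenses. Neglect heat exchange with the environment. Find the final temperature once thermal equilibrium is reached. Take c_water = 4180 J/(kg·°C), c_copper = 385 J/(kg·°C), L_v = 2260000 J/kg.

Energy conservation, ΣQ = 0:
condense steam: −0.0397×2260000 = −89722; condensed water 100 °C→T: 165.95(T − 100); original water: 5684.8(T − 31.2); copper cup: 0.105×385×(T − 31.2) = 40.42(T − 31.2)
5891.2 T = 89722 + 16595 + 178627 = 284944
T ≈ 48.37 °C (< 100 °C, so full condensation is consistent).

T_f ≈ 48.4 °C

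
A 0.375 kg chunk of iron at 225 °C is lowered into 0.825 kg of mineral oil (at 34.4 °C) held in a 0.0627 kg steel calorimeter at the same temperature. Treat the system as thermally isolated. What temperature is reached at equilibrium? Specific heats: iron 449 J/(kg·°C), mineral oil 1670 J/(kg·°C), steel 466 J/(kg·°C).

T_f ≈ 54.8 °C

Let T be the final temperature. ΣQ_i = 0:
0.375*449*(T − 225) + 0.825*1670*(T − 34.4) + 0.0627*466*(T − 34.4) = 0
(168.38 + 1377.8 + 29.22) T = 168.38*225 + 1377.8*34.4 + 29.22*34.4
T = 86284/1575.3 ≈ 54.77 °C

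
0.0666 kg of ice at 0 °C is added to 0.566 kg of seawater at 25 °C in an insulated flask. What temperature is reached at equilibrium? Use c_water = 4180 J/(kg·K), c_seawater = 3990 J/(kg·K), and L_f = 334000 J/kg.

T_f ≈ 13.5 °C

Net heat exchanged in the isolated system is zero:
fusion: m_ice L_f = 0.0666·334000 = 22244
  meltwater 0→T: 0.0666·4180·T = 278.39 T
  seawater: 2258.3(T − 25)
2536.7 T = 56458 − 22244 = 34214
T ≈ 13.49 °C. Since T > 0 °C, the all-ice-melts assumption holds.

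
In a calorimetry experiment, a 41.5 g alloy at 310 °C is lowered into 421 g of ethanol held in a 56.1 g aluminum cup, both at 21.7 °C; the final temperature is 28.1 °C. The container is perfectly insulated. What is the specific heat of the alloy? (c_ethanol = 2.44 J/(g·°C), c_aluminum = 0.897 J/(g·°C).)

Energy conservation, ΣQ = 0:
41.5×c×(28.1 − 310) + 421×2.44×(28.1 − 21.7) + 56.1×0.897×(28.1 − 21.7) = 0
-11699 c = -6896.4
c = -6896.4/-11699 ≈ 0.5895 J/(g·°C)

c ≈ 0.589 J/(g·°C)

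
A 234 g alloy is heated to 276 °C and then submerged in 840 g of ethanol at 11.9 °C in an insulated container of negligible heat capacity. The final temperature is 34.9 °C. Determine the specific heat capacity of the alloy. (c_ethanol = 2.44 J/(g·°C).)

c ≈ 0.836 J/(g·°C)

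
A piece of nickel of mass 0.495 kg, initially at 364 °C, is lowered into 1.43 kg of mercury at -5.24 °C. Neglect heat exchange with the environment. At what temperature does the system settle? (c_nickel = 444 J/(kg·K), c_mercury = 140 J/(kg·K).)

T_f ≈ 188.0 °C

Conservation of energy gives ΣQ = 0:
0.495*444*(T − 364) + 1.43*140*(T − (-5.24)) = 0
(219.78 + 200.2) T = 219.78*364 + 200.2*(-5.24)
T ≈ 187.99 °C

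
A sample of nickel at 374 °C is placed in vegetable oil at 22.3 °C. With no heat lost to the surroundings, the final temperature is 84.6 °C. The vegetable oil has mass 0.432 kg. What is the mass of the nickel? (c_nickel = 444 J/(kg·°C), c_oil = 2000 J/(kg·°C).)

Net heat exchanged in the isolated system is zero:
m·444·(84.6 − 374) + 0.432·2000·(84.6 − 22.3) = 0
-128494 m = -53827
m = -53827/-128494 ≈ 0.4189 kg

m ≈ 0.419 kg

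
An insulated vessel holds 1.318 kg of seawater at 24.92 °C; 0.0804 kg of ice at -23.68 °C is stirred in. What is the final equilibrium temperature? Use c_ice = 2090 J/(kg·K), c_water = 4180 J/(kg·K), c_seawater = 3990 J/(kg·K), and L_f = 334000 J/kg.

T_f ≈ 17.9 °C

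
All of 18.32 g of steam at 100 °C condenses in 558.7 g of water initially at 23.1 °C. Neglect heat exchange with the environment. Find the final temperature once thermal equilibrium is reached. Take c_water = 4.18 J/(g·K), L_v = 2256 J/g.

Conservation of energy gives ΣQ = 0:
steam→water at 100 °C releases m L_v = 18.32×2256 = 41330; condensed water 100 °C→T: 76.58(T − 100); original water: 2335.4(T − 23.1)
2411.9 T = 41330 + 7657.8 + 53947 = 102935
T ≈ 42.68 °C (< 100 °C, so full condensation is consistent).

T_f ≈ 42.7 °C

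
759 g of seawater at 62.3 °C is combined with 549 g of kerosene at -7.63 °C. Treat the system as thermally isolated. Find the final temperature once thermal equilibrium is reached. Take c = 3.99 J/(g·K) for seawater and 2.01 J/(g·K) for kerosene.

T_f = Σ m_i c_i T_i / Σ m_i c_i:
T_f = (3028.4×62.3 + 1103.5×(-7.63)) / (3028.4 + 1103.5)
    = 180250 / 4131.9 ≈ 43.62 °C

T_f ≈ 43.6 °C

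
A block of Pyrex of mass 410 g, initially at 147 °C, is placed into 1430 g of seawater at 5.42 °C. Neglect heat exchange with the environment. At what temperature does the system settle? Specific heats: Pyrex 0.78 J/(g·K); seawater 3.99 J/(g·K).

T_f ≈ 12.9 °C

Heat lost by the Pyrex equals heat gained by the seawater:
410×0.78×(147 − T) = 1430×3.99×(T − 5.42)
319.8(147 − T) = 5705.7(T − 5.42)
6025.5 T = 77935  ⇒  T ≈ 12.93 °C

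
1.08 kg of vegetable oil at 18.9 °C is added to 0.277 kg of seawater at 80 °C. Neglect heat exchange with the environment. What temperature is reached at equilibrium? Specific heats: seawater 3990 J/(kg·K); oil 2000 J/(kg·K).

T_f ≈ 39.6 °C

Setting the total heat transfer to zero:
0.277·3990·(T − 80) + 1.08·2000·(T − 18.9) = 0
1105.2(T − 80) + 2160(T − 18.9) = 0
3265.2 T = 129242
T = 129242 / 3265.2 = 39.6 °C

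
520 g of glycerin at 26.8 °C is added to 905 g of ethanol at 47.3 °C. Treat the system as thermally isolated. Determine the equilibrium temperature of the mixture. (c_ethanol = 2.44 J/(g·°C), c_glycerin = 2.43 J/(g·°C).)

T_f ≈ 39.8 °C

Set heat shed by the hot body equal to heat absorbed by the cold body:
905·2.44·(47.3 − T) = 520·2.43·(T − 26.8)
2208.2(47.3 − T) = 1263.6(T − 26.8)
3471.8 T = 138312  ⇒  T ≈ 39.84 °C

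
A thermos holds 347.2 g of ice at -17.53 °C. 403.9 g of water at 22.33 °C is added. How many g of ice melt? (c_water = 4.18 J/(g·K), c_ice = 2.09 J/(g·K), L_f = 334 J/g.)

Water can give up m c ΔT = 403.9×4.18×22.33 = 37700 J before reaching 0 °C.
Of that, 347.2×2.09×17.53 = 12721 J goes to bring the ice to 0 °C, leaving 24979 J.
To melt every bit of ice: 347.2×334 = 115965 J.
Since 24979 < 115965 J, not all the ice melts; equilibrium is at 0 °C.
m_melt = 24979 / L_f = 74.79 g.

m_melted ≈ 74.8 g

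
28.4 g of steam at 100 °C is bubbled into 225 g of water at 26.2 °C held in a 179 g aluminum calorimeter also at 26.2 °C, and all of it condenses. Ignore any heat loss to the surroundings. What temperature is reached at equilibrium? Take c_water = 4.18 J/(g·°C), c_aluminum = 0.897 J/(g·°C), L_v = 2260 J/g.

Conservation of energy gives ΣQ = 0:
steam→water at 100 °C releases m L_v = 28.4×2260 = 64184; condensate cools 100→T: 28.4×4.18×(T − 100) = 118.71(T − 100); water warms: 225×4.18×(T − 26.2) = 940.5(T − 26.2); aluminum cup: 179×0.897×(T − 26.2) = 160.56(T − 26.2)
1219.8 T = 64184 + 11871 + 28848 = 104903
T ≈ 86.00 °C (< 100 °C, so full condensation is consistent).

T_f ≈ 86.0 °C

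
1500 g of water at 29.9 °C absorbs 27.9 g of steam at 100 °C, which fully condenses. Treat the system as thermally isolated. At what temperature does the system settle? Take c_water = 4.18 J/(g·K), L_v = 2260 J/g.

Energy balance with sensible and latent terms:
latent heat released on condensation: 27.9×2260 = 63054; condensed water 100 °C→T: 116.62(T − 100); original water: 6270(T − 29.9)
6386.6 T = 63054 + 11662 + 187473 = 262189
T ≈ 41.05 °C, under the boiling point, so the assumption holds.

T_f ≈ 41.1 °C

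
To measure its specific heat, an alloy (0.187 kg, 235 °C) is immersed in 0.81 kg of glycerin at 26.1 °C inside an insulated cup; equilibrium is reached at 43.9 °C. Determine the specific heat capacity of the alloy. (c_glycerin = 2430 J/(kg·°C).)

c ≈ 980 J/(kg·°C)

Conservation of energy gives ΣQ = 0:
0.187·c·(43.9 − 235) + 0.81·2430·(43.9 − 26.1) = 0
-35.74 c = -35036
c = -35036/-35.74 ≈ 980.4 J/(kg·°C)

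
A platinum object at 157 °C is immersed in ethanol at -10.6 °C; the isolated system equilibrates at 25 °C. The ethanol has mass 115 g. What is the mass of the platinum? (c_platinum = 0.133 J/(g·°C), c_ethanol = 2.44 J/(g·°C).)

m ≈ 569 g

Heat lost by the platinum = heat gained by the ethanol:
m×0.133×(157 − 25) = 115×2.44×(25 − (-10.6))
17.56 m = 9989.4  ⇒  m ≈ 569 g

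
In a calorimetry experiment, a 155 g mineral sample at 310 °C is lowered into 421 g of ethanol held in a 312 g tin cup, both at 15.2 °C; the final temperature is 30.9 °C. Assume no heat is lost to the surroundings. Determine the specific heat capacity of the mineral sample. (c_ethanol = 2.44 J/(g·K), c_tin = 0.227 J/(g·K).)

c ≈ 0.399 J/(g·K)

Conservation of energy gives ΣQ = 0:
155·c·(30.9 − 310) + 421·2.44·(30.9 − 15.2) + 312·0.227·(30.9 − 15.2) = 0
-43260 c = -17240
c = -17240/-43260 ≈ 0.3985 J/(g·K)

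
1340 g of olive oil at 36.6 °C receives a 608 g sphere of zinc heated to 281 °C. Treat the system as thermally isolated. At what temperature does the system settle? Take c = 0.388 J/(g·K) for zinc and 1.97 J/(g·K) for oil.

T_f ≈ 56.6 °C

T_f = Σ m_i c_i T_i / Σ m_i c_i:
T_f = (235.9×281 + 2639.8×36.6) / (235.9 + 2639.8)
    = 162906 / 2875.7 ≈ 56.65 °C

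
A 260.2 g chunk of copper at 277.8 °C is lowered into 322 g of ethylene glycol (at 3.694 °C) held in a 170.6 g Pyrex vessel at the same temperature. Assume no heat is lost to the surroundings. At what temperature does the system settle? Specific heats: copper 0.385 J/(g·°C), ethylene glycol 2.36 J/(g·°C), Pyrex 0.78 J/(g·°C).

T_f ≈ 31.3 °C

Net heat exchanged in the isolated system is zero:
260.2·0.385·(T − 277.8) + 322·2.36·(T − 3.694) + 170.6·0.78·(T − 3.694) = 0
(100.18 + 759.92 + 133.07) T = 100.18·277.8 + 759.92·3.694 + 133.07·3.694
T = 31128 / 993.16 = 31.3 °C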